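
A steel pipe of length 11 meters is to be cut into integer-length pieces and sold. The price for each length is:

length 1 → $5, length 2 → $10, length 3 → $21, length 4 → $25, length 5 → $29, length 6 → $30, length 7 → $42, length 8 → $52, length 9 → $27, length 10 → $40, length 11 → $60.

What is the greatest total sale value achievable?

Build R[k] bottom-up: R[k] = max over allowed piece i of (p[i] + R[k−i]).
R[1] = 5
R[2] = 10  (first piece 1, then R[1]=5)
R[3] = 21
R[4] = 26  (first piece 1, then R[3]=21)
R[5] = 31  (first piece 1, then R[4]=26)
R[6] = 42  (first piece 3, then R[3]=21)
R[7] = 47  (first piece 1, then R[6]=42)
R[8] = 52  (first piece 1, then R[7]=47)
R[9] = 63  (first piece 3, then R[6]=42)
R[10] = 68  (first piece 1, then R[9]=63)
R[11] = 73  (first piece 1, then R[10]=68)
One optimal cutting: 3 + 3 + 3 + 1 + 1 → $21 + $21 + $21 + $5 + $5 = $73.

73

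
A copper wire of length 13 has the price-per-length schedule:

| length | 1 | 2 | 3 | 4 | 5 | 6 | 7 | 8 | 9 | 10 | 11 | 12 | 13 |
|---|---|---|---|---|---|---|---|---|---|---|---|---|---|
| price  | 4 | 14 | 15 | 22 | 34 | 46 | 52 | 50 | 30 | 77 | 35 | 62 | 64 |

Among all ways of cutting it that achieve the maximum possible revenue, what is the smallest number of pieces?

Consider every possible first cut. r[k] is the best of p[i]+r[k−i] over all sellable i≤k.
r[1] = 4
r[2] = 14
r[3] = 18  (first piece 1, then r[2]=14)
r[4] = 28  (first piece 2, then r[2]=14)
r[5] = 34
r[6] = 46
r[7] = 52
r[8] = 60  (first piece 2, then r[6]=46)
r[9] = 66  (first piece 2, then r[7]=52)
r[10] = 77
r[11] = 81  (first piece 1, then r[10]=77)
r[12] = 92  (first piece 6, then r[6]=46)
r[13] = 98  (first piece 6, then r[7]=52)
Maximum revenue is €98.
Now minimize piece count subject to staying optimal: for each k, pieces[k] = 1 + min over i with p[i]+r[k−i]=r[k] of pieces[k−i].
pieces[10] = 1
pieces[11] = 2
pieces[12] = 2
pieces[13] = 2

2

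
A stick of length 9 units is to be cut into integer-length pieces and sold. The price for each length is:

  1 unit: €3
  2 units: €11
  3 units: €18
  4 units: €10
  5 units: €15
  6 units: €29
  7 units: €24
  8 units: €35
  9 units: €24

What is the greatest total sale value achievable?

Build best[k] bottom-up: best[k] = max over allowed piece i of (p[i] + best[k−i]).
best[1] = 3
best[2] = max(3+3, 11+0) = 11
best[3] = max(3+11, 11+3, 18+0) = 18
best[4] = max(3+18, 11+11, 18+3, 10+0) = 22
best[5] = max(3+22, 11+18, 18+11, 10+3, 15+0) = 29
best[6] = max(3+29, 11+22, 18+18, 10+11, 15+3, 29+0) = 36
best[7] = max(3+36, 11+29, 18+22, …, 29+3, 24+0) = 40
best[8] = max(3+40, 11+36, 18+29, …, 24+3, 35+0) = 47
best[9] = max(3+47, 11+40, 18+36, …, 35+3, 24+0) = 54
One optimal cutting: 3 + 3 + 3 → €18 + €18 + €18 = €54.

54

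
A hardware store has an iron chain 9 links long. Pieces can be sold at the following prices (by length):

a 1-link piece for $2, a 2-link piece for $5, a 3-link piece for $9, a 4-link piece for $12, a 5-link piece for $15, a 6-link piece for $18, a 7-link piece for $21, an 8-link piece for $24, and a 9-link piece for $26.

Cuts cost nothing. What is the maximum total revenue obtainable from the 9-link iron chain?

Consider every possible first cut. best[k] is the best of p[i]+best[k−i] over all sellable i≤k.
best[1] = 2
best[2] = max(2+2, 5+0) = 5
best[3] = max(2+5, 5+2, 9+0) = 9
best[4] = max(2+9, 5+5, 9+2, 12+0) = 12
best[5] = max(2+12, 5+9, 9+5, 12+2, 15+0) = 15
best[6] = max(2+15, 5+12, 9+9, 12+5, 15+2, 18+0) = 18
best[7] = max(2+18, 5+15, 9+12, …, 18+2, 21+0) = 21
best[8] = max(2+21, 5+18, 9+15, …, 21+2, 24+0) = 24
best[9] = max(2+24, 5+21, 9+18, …, 24+2, 26+0) = 27
One optimal cutting: 3 + 3 + 3 → $9 + $9 + $9 = $27.

27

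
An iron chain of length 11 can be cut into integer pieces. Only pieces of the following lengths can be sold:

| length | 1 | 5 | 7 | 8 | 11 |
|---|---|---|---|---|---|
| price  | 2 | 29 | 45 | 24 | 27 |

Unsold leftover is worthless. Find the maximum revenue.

60

Consider every possible first cut. r[k] is the best of p[i]+r[k−i] over all sellable i≤k.
r[1] = 2
r[2] = 4  (first piece 1, then r[1]=2)
r[3] = 6  (first piece 1, then r[2]=4)
r[4] = 8  (first piece 1, then r[3]=6)
r[5] = 29
r[6] = 31  (first piece 1, then r[5]=29)
r[7] = 45
r[8] = 47  (first piece 1, then r[7]=45)
r[9] = 49  (first piece 1, then r[8]=47)
r[10] = 58  (first piece 5, then r[5]=29)
r[11] = 60  (first piece 1, then r[10]=58)
One optimal cutting: 5 + 5 + 1 → $60.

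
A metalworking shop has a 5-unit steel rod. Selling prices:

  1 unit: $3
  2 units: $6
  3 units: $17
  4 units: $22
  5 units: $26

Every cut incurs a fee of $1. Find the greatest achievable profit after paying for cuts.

26

Let v[k] be the best obtainable value from length k. For each k, try every first piece i and keep the best of price[i] + v[k−i] minus the 1 cut fee when i<k.
v[1] = 3
v[2] = 6
v[3] = 17
v[4] = 22
v[5] = 26
Best is to make no cuts and sell whole for $26.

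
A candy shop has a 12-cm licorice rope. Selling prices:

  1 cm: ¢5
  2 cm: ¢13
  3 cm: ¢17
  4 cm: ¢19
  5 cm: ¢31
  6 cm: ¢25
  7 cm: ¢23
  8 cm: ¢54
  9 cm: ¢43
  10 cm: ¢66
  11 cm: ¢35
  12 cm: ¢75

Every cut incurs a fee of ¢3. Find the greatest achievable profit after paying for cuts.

Build net[k] bottom-up: net[k] = max over allowed piece i of (p[i] + net[k−i]) − 3 per cut.
net[1] = 5
net[2] = 13
net[3] = 17
net[4] = 23  (first piece 2, then net[2]=13)
net[5] = 31
net[6] = 33  (first piece 1, then net[5]=31)
net[7] = 41  (first piece 2, then net[5]=31)
net[8] = 54
net[9] = 56  (first piece 1, then net[8]=54)
net[10] = 66
net[11] = 68  (first piece 1, then net[10]=66)
net[12] = 76  (first piece 2, then net[10]=66)
One optimal plan: pieces 10 + 2 (1 cut) → ¢79 − ¢3 = ¢76.

76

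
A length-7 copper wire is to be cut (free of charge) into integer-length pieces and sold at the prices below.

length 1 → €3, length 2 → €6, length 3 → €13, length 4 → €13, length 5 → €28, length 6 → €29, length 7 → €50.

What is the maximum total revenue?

50

Let r[k] be the best obtainable value from length k. For each k, try every first piece i and keep the best of price[i] + r[k−i].
r[1] = 3
r[2] = max(3+3, 6+0) = 6
r[3] = max(3+6, 6+3, 13+0) = 13
r[4] = max(3+13, 6+6, 13+3, 13+0) = 16
r[5] = max(3+16, 6+13, 13+6, 13+3, 28+0) = 28
r[6] = max(3+28, 6+16, 13+13, 13+6, 28+3, 29+0) = 31
r[7] = max(3+31, 6+28, 13+16, …, 29+3, 50+0) = 50
Best is to sell the whole 7-meter piece uncut for €50.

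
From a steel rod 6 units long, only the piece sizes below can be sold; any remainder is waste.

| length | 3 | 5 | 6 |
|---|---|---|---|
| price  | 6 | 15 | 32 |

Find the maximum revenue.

Let f[k] be the best obtainable value from length k. For each k, try every first piece i and keep the best of price[i] + f[k−i].
f[1] = 0
f[2] = 0
f[3] = 6
f[4] = 6
f[5] = max(6+0, 15+0) = 15
f[6] = max(6+6, 15+0, 32+0) = 32
One optimal cutting: 6 → $32.

32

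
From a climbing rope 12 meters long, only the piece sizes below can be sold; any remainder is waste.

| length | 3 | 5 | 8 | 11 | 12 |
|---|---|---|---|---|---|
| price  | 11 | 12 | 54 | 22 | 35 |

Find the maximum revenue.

Consider every possible first cut. best[k] is the best of p[i]+best[k−i] over all sellable i≤k.
best[1] = 0
best[2] = 0
best[3] = 11
best[4] = 11
best[5] = max(11+0, 12+0) = 12
best[6] = max(11+11, 12+0) = 22
best[7] = max(11+11, 12+0) = 22
best[8] = max(11+12, 12+11, 54+0) = 54
best[9] = max(11+22, 12+11, 54+0) = 54
best[10] = max(11+22, 12+12, 54+0) = 54
best[11] = max(11+54, 12+22, 54+11, 22+0) = 65
best[12] = max(11+54, 12+22, 54+11, 22+0, 35+0) = 65
One optimal cutting: pieces 8 + 3 with 1 meter of scrap → €65.

65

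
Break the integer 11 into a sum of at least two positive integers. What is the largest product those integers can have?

54

Define m[k] = max over 1≤i<k of i · max(k−i, m[k−i]); the inner max lets the remainder stay uncut if that's better.
Small cases: m[2]=1, m[3]=2, m[4]=4, m[5]=6.
m[6] = max(1×6, 2×4, 3×3, 4×2, 5×1) = 9
m[7] = max(1×9, 2×6, 3×4, 4×3, 5×2, 6×1) = 12
m[8] = max(1×12, 2×9, 3×6, …, 6×2, 7×1) = 18
m[9] = max(1×18, 2×12, 3×9, …, 7×2, 8×1) = 27
m[10] = max(1×27, 2×18, 3×12, …, 8×2, 9×1) = 36
m[11] = max(1×36, 2×27, 3×18, …, 9×2, 10×1) = 54
One optimal split: 3 + 3 + 3 + 2; product 3×3×3×2 = 54.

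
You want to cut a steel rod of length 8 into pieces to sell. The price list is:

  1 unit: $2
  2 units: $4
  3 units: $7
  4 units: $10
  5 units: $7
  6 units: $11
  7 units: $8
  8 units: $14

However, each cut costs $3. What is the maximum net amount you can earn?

Let r[k] be the best obtainable value from length k. For each k, try every first piece i and keep the best of price[i] + r[k−i] minus the 3 cut fee when i<k.
r[1] = 2
r[2] = 4
r[3] = 7
r[4] = 10
r[5] = 9  (first piece 1, then r[4]=10)
r[6] = 11  (first piece 2, then r[4]=10)
r[7] = 14  (first piece 3, then r[4]=10)
r[8] = 17  (first piece 4, then r[4]=10)
One optimal plan: pieces 4 + 4 (1 cut) → $20 − $3 = $17.

17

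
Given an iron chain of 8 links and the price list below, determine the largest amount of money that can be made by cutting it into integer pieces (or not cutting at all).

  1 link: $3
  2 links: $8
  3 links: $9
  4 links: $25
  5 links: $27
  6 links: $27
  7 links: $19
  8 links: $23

Consider every possible first cut. r[k] is the best of p[i]+r[k−i] over all sellable i≤k.
r[1] = 3
r[2] = 8
r[3] = 11  (first piece 1, then r[2]=8)
r[4] = 25
r[5] = 28  (first piece 1, then r[4]=25)
r[6] = 33  (first piece 2, then r[4]=25)
r[7] = 36  (first piece 1, then r[6]=33)
r[8] = 50  (first piece 4, then r[4]=25)
One optimal cutting: 4 + 4 → $25 + $25 = $50.

50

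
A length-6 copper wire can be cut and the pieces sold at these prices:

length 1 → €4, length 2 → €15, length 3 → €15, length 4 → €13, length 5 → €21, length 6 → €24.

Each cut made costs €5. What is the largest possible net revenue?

35

Consider every possible first cut. v[k] is the best of p[i]+v[k−i] over all sellable i≤k, charging 5 whenever i<k.
v[1] = 4
v[2] = max(4+4-5, 15+0) = 15
v[3] = max(4+15-5, 15+4-5, 15+0) = 15
v[4] = max(4+15-5, 15+15-5, 15+4-5, 13+0) = 25
v[5] = max(4+25-5, 15+15-5, 15+15-5, 13+4-5, 21+0) = 25
v[6] = max(4+25-5, 15+25-5, 15+15-5, 13+15-5, 21+4-5, 24+0) = 35
One optimal plan: pieces 2 + 2 + 2 (2 cuts) → €45 − €10 = €35.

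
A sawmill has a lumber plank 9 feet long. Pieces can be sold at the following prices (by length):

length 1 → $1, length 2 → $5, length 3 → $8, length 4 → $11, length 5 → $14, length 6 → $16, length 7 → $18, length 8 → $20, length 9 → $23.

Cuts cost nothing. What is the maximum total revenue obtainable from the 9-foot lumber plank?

25

Consider every possible first cut. R[k] is the best of p[i]+R[k−i] over all sellable i≤k.
R[1] = 1
R[2] = 5
R[3] = 8
R[4] = 11
R[5] = 14
R[6] = 16  (first piece 2, then R[4]=11)
R[7] = 19  (first piece 2, then R[5]=14)
R[8] = 22  (first piece 3, then R[5]=14)
R[9] = 25  (first piece 4, then R[5]=14)
One optimal cutting: 5 + 4 → $14 + $11 = $25.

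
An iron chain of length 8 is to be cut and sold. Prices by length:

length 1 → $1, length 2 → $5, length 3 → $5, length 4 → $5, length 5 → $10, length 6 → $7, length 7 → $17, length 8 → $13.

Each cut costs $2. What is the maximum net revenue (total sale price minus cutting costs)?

16

Let net[k] be the best obtainable value from length k. For each k, try every first piece i and keep the best of price[i] + net[k−i] minus the 2 cut fee when i<k.
net[1] = 1
net[2] = 5
net[3] = 5
net[4] = 8  (first piece 2, then net[2]=5)
net[5] = 10
net[6] = 11  (first piece 2, then net[4]=8)
net[7] = 17
net[8] = 16  (first piece 1, then net[7]=17)
One optimal plan: pieces 7 + 1 (1 cut) → $18 − $2 = $16.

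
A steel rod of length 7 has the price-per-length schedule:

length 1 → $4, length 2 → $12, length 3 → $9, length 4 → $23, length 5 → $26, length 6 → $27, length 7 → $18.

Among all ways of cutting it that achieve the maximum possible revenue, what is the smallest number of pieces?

4

Build r[k] bottom-up: r[k] = max over allowed piece i of (p[i] + r[k−i]).
r[1] = 4
r[2] = 12
r[3] = 16  (first piece 1, then r[2]=12)
r[4] = 24  (first piece 2, then r[2]=12)
r[5] = 28  (first piece 1, then r[4]=24)
r[6] = 36  (first piece 2, then r[4]=24)
r[7] = 40  (first piece 1, then r[6]=36)
Maximum revenue is $40.
Now minimize piece count subject to staying optimal: for each k, pieces[k] = 1 + min over i with p[i]+r[k−i]=r[k] of pieces[k−i].
pieces[4] = 2
pieces[5] = 3
pieces[6] = 3
pieces[7] = 4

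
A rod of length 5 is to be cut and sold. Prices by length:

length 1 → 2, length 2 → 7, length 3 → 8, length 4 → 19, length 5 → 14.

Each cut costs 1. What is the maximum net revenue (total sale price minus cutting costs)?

20

Consider every possible first cut. r[k] is the best of p[i]+r[k−i] over all sellable i≤k, charging 1 whenever i<k.
r[1] = 2
r[2] = max(2+2-1, 7+0) = 7
r[3] = max(2+7-1, 7+2-1, 8+0) = 8
r[4] = max(2+8-1, 7+7-1, 8+2-1, 19+0) = 19
r[5] = max(2+19-1, 7+8-1, 8+7-1, 19+2-1, 14+0) = 20
One optimal plan: pieces 4 + 1 (1 cut) → 21 − 1 = 20.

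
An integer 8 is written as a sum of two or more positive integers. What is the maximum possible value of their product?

18

Let g[k] be the best product for length k (with at least one cut). For each first piece i, the rest contributes max(k−i, g[k−i]).
Small cases: g[2]=1, g[3]=2.
g[4] = max(1·3, 2·2, 3·1) = 4
g[5] = max(1·4, 2·3, 3·2, 4·1) = 6
g[6] = max(1·6, 2·4, 3·3, 4·2, 5·1) = 9
g[7] = max(1·9, 2·6, 3·4, 4·3, 5·2, 6·1) = 12
g[8] = max(1·12, 2·9, 3·6, …, 6·2, 7·1) = 18
One optimal split: 3 + 3 + 2; product 3·3·2 = 18.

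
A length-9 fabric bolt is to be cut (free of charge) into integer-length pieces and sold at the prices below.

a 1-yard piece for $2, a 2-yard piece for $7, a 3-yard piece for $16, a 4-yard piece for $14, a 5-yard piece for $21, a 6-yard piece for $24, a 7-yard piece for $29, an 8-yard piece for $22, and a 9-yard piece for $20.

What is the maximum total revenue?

48

Build v[k] bottom-up: v[k] = max over allowed piece i of (p[i] + v[k−i]).
v[1] = 2
v[2] = 7
v[3] = 16
v[4] = 18  (first piece 1, then v[3]=16)
v[5] = 23  (first piece 2, then v[3]=16)
v[6] = 32  (first piece 3, then v[3]=16)
v[7] = 34  (first piece 1, then v[6]=32)
v[8] = 39  (first piece 2, then v[6]=32)
v[9] = 48  (first piece 3, then v[6]=32)
One optimal cutting: 3 + 3 + 3 → $16 + $16 + $16 = $48.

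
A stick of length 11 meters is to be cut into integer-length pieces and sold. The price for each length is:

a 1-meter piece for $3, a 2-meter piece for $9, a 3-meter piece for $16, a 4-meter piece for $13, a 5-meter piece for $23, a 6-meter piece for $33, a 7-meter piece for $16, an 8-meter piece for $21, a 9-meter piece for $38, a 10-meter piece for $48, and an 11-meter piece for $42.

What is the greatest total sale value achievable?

Build r[k] bottom-up: r[k] = max over allowed piece i of (p[i] + r[k−i]).
r[1] = 3
r[2] = 9
r[3] = 16
r[4] = 19  (first piece 1, then r[3]=16)
r[5] = 25  (first piece 2, then r[3]=16)
r[6] = 33
r[7] = 36  (first piece 1, then r[6]=33)
r[8] = 42  (first piece 2, then r[6]=33)
r[9] = 49  (first piece 3, then r[6]=33)
r[10] = 52  (first piece 1, then r[9]=49)
r[11] = 58  (first piece 2, then r[9]=49)
One optimal cutting: 6 + 3 + 2 → $33 + $16 + $9 = $58.

58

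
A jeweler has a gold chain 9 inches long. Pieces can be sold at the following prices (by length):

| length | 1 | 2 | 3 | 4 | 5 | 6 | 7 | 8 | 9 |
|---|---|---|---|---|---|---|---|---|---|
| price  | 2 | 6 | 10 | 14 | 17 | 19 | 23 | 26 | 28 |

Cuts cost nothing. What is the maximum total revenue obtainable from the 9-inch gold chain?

Consider every possible first cut. v[k] is the best of p[i]+v[k−i] over all sellable i≤k.
v[1] = 2
v[2] = max(2+2, 6+0) = 6
v[3] = max(2+6, 6+2, 10+0) = 10
v[4] = max(2+10, 6+6, 10+2, 14+0) = 14
v[5] = max(2+14, 6+10, 10+6, 14+2, 17+0) = 17
v[6] = max(2+17, 6+14, 10+10, 14+6, 17+2, 19+0) = 20
v[7] = max(2+20, 6+17, 10+14, …, 19+2, 23+0) = 24
v[8] = max(2+24, 6+20, 10+17, …, 23+2, 26+0) = 28
v[9] = max(2+28, 6+24, 10+20, …, 26+2, 28+0) = 31
One optimal cutting: 5 + 4 → $17 + $14 = $31.

31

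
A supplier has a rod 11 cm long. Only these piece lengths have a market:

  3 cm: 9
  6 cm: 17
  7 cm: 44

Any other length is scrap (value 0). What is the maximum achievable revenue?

Build f[k] bottom-up: f[k] = max over allowed piece i of (p[i] + f[k−i]).
f[1] = 0
f[2] = 0
f[3] = 9
f[4] = 9
f[5] = 9
f[6] = 18  (first piece 3, then f[3]=9)
f[7] = 44
f[8] = 44
f[9] = 44
f[10] = 53  (first piece 3, then f[7]=44)
f[11] = 53
One optimal cutting: pieces 7 + 3 with 1 cm of scrap → 53.

53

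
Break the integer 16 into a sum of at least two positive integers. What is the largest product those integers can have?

Let g[k] be the best product for length k (with at least one cut). For each first piece i, the rest contributes max(k−i, g[k−i]).
g[2] = 1*max(1,0) = 1*1 = 1
g[3] = max(1*2, 2*1) = 2
g[4] = max(1*3, 2*2, 3*1) = 4
g[5] = max(1*4, 2*3, 3*2, 4*1) = 6
g[6] = max(1*6, 2*4, 3*3, 4*2, 5*1) = 9
g[7] = max(1*9, 2*6, 3*4, 4*3, 5*2, 6*1) = 12
g[8] = max(1*12, 2*9, 3*6, …, 6*2, 7*1) = 18
g[9] = max(1*18, 2*12, 3*9, …, 7*2, 8*1) = 27
g[10] = max(1*27, 2*18, 3*12, …, 8*2, 9*1) = 36
g[11] = max(1*36, 2*27, 3*18, …, 9*2, 10*1) = 54
g[12] = max(1*54, 2*36, 3*27, …, 10*2, 11*1) = 81
g[13] = max(1*81, 2*54, 3*36, …, 11*2, 12*1) = 108
g[14] = max(1*108, 2*81, 3*54, …, 12*2, 13*1) = 162
g[15] = max(1*162, 2*108, 3*81, …, 13*2, 14*1) = 243
g[16] = max(1*243, 2*162, 3*108, …, 14*2, 15*1) = 324
One optimal split: 3 + 3 + 3 + 3 + 2 + 2; product 3*3*3*3*2*2 = 324.

324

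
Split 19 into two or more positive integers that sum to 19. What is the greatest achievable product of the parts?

972

Fill m[k] for k=2..19: at each k try every first piece i and multiply by the better of (k−i) uncut or m[k−i].
Small cases: m[2]=1, m[3]=2, m[4]=4, m[5]=6, m[6]=9, m[7]=12, m[8]=18, m[9]=27, m[10]=36, m[11]=54, m[12]=81, m[13]=108, m[14]=162.
m[15] = 3×max(12,81) = 3×81 = 243
m[16] = 2×max(14,162) = 2×162 = 324
m[17] = 2×max(15,243) = 2×243 = 486
m[18] = 3×max(15,243) = 3×243 = 729
m[19] = 2×max(17,486) = 2×486 = 972
One optimal split: 3 + 3 + 3 + 3 + 3 + 2 + 2; product 3×3×3×3×3×2×2 = 972.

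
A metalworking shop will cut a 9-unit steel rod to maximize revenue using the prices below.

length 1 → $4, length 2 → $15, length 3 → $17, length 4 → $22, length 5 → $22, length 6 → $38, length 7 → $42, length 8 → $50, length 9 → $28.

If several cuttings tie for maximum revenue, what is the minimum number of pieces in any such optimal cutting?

Consider every possible first cut. r[k] is the best of p[i]+r[k−i] over all sellable i≤k.
r[1] = 4
r[2] = max(4+4, 15+0) = 15
r[3] = max(4+15, 15+4, 17+0) = 19
r[4] = max(4+19, 15+15, 17+4, 22+0) = 30
r[5] = max(4+30, 15+19, 17+15, 22+4, 22+0) = 34
r[6] = max(4+34, 15+30, 17+19, 22+15, 22+4, 38+0) = 45
r[7] = max(4+45, 15+34, 17+30, …, 38+4, 42+0) = 49
r[8] = max(4+49, 15+45, 17+34, …, 42+4, 50+0) = 60
r[9] = max(4+60, 15+49, 17+45, …, 50+4, 28+0) = 64
Maximum revenue is $64.
Now minimize piece count subject to staying optimal: for each k, pieces[k] = 1 + min over i with p[i]+r[k−i]=r[k] of pieces[k−i].
pieces[6] = 3
pieces[7] = 4
pieces[8] = 4
pieces[9] = 5

5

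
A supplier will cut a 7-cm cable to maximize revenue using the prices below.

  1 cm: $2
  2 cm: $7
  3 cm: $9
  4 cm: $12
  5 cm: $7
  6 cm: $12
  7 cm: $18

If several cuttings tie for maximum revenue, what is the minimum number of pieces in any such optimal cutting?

3

Build r[k] bottom-up: r[k] = max over allowed piece i of (p[i] + r[k−i]).
r[1] = 2
r[2] = max(2+2, 7+0) = 7
r[3] = max(2+7, 7+2, 9+0) = 9
r[4] = max(2+9, 7+7, 9+2, 12+0) = 14
r[5] = max(2+14, 7+9, 9+7, 12+2, 7+0) = 16
r[6] = max(2+16, 7+14, 9+9, 12+7, 7+2, 12+0) = 21
r[7] = max(2+21, 7+16, 9+14, …, 12+2, 18+0) = 23
Maximum revenue is $23.
Now minimize piece count subject to staying optimal: for each k, pieces[k] = 1 + min over i with p[i]+r[k−i]=r[k] of pieces[k−i].
pieces[4] = 2
pieces[5] = 2
pieces[6] = 3
pieces[7] = 3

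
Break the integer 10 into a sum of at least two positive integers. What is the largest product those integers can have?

36

Define prod[k] = max over 1≤i<k of i · max(k−i, prod[k−i]); the inner max lets the remainder stay uncut if that's better.
prod[2] = 1*max(1,0) = 1*1 = 1
prod[3] = max(1*2, 2*1) = 2
prod[4] = max(1*3, 2*2, 3*1) = 4
prod[5] = max(1*4, 2*3, 3*2, 4*1) = 6
prod[6] = max(1*6, 2*4, 3*3, 4*2, 5*1) = 9
prod[7] = max(1*9, 2*6, 3*4, 4*3, 5*2, 6*1) = 12
prod[8] = max(1*12, 2*9, 3*6, …, 6*2, 7*1) = 18
prod[9] = max(1*18, 2*12, 3*9, …, 7*2, 8*1) = 27
prod[10] = max(1*27, 2*18, 3*12, …, 8*2, 9*1) = 36
One optimal split: 3 + 3 + 2 + 2; product 3*3*2*2 = 36.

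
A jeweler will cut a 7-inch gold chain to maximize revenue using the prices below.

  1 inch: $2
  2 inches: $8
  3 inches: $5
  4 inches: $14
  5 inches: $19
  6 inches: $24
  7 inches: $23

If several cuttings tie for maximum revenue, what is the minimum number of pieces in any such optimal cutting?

Consider every possible first cut. r[k] is the best of p[i]+r[k−i] over all sellable i≤k.
r[1] = 2
r[2] = max(2+2, 8+0) = 8
r[3] = max(2+8, 8+2, 5+0) = 10
r[4] = max(2+10, 8+8, 5+2, 14+0) = 16
r[5] = max(2+16, 8+10, 5+8, 14+2, 19+0) = 19
r[6] = max(2+19, 8+16, 5+10, 14+8, 19+2, 24+0) = 24
r[7] = max(2+24, 8+19, 5+16, …, 24+2, 23+0) = 27
Maximum revenue is $27.
Now minimize piece count subject to staying optimal: for each k, pieces[k] = 1 + min over i with p[i]+r[k−i]=r[k] of pieces[k−i].
pieces[4] = 2
pieces[5] = 1
pieces[6] = 1
pieces[7] = 2

2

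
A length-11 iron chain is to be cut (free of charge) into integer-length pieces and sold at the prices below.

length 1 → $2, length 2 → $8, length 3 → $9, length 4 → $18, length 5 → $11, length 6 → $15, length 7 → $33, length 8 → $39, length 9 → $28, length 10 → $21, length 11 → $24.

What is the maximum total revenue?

51

Build R[k] bottom-up: R[k] = max over allowed piece i of (p[i] + R[k−i]).
R[1] = 2
R[2] = 8
R[3] = 10  (first piece 1, then R[2]=8)
R[4] = 18
R[5] = 20  (first piece 1, then R[4]=18)
R[6] = 26  (first piece 2, then R[4]=18)
R[7] = 33
R[8] = 39
R[9] = 41  (first piece 1, then R[8]=39)
R[10] = 47  (first piece 2, then R[8]=39)
R[11] = 51  (first piece 4, then R[7]=33)
One optimal cutting: 7 + 4 → $33 + $18 = $51.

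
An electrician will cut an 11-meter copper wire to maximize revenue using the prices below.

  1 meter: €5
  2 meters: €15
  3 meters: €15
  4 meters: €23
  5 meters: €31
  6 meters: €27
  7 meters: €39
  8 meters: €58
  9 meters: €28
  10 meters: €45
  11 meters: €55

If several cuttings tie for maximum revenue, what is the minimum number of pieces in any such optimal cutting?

Let r[k] be the best obtainable value from length k. For each k, try every first piece i and keep the best of price[i] + r[k−i].
r[1] = 5
r[2] = 15
r[3] = 20  (first piece 1, then r[2]=15)
r[4] = 30  (first piece 2, then r[2]=15)
r[5] = 35  (first piece 1, then r[4]=30)
r[6] = 45  (first piece 2, then r[4]=30)
r[7] = 50  (first piece 1, then r[6]=45)
r[8] = 60  (first piece 2, then r[6]=45)
r[9] = 65  (first piece 1, then r[8]=60)
r[10] = 75  (first piece 2, then r[8]=60)
r[11] = 80  (first piece 1, then r[10]=75)
Maximum revenue is €80.
Now minimize piece count subject to staying optimal: for each k, pieces[k] = 1 + min over i with p[i]+r[k−i]=r[k] of pieces[k−i].
pieces[8] = 4
pieces[9] = 5
pieces[10] = 5
pieces[11] = 6

6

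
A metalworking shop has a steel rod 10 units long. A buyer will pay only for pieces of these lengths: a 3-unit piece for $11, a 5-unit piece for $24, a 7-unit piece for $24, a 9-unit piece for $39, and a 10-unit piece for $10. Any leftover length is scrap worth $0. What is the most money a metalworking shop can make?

Build best[k] bottom-up: best[k] = max over allowed piece i of (p[i] + best[k−i]).
best[1] = 0
best[2] = 0
best[3] = 11
best[4] = 11
best[5] = 24
best[6] = 24
best[7] = 24
best[8] = 35  (first piece 3, then best[5]=24)
best[9] = 39
best[10] = 48  (first piece 5, then best[5]=24)
One optimal cutting: 5 + 5 → $48.

48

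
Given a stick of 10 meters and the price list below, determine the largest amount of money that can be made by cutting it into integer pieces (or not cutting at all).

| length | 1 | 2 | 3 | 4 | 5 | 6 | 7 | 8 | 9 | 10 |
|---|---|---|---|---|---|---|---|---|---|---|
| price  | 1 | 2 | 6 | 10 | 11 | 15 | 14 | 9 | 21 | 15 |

25

Let best[k] be the best obtainable value from length k. For each k, try every first piece i and keep the best of price[i] + best[k−i].
best[1] = 1
best[2] = 2  (first piece 1, then best[1]=1)
best[3] = 6
best[4] = 10
best[5] = 11  (first piece 1, then best[4]=10)
best[6] = 15
best[7] = 16  (first piece 1, then best[6]=15)
best[8] = 20  (first piece 4, then best[4]=10)
best[9] = 21  (first piece 1, then best[8]=20)
best[10] = 25  (first piece 4, then best[6]=15)
One optimal cutting: 6 + 4 → $15 + $10 = $25.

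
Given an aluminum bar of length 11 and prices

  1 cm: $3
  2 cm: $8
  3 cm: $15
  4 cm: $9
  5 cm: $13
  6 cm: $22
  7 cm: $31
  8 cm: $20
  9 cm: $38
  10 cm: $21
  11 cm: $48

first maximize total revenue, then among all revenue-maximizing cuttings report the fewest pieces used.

Consider every possible first cut. r[k] is the best of p[i]+r[k−i] over all sellable i≤k.
r[1] = 3
r[2] = 8
r[3] = 15
r[4] = 18  (first piece 1, then r[3]=15)
r[5] = 23  (first piece 2, then r[3]=15)
r[6] = 30  (first piece 3, then r[3]=15)
r[7] = 33  (first piece 1, then r[6]=30)
r[8] = 38  (first piece 2, then r[6]=30)
r[9] = 45  (first piece 3, then r[6]=30)
r[10] = 48  (first piece 1, then r[9]=45)
r[11] = 53  (first piece 2, then r[9]=45)
Maximum revenue is $53.
Now minimize piece count subject to staying optimal: for each k, pieces[k] = 1 + min over i with p[i]+r[k−i]=r[k] of pieces[k−i].
pieces[8] = 3
pieces[9] = 3
pieces[10] = 4
pieces[11] = 4

4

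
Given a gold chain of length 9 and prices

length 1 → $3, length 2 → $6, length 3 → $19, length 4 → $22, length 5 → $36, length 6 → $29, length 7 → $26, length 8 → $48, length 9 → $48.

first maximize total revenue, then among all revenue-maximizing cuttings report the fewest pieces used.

Consider every possible first cut. r[k] is the best of p[i]+r[k−i] over all sellable i≤k.
r[1] = 3
r[2] = 6  (first piece 1, then r[1]=3)
r[3] = 19
r[4] = 22  (first piece 1, then r[3]=19)
r[5] = 36
r[6] = 39  (first piece 1, then r[5]=36)
r[7] = 42  (first piece 1, then r[6]=39)
r[8] = 55  (first piece 3, then r[5]=36)
r[9] = 58  (first piece 1, then r[8]=55)
Maximum revenue is $58.
Now minimize piece count subject to staying optimal: for each k, pieces[k] = 1 + min over i with p[i]+r[k−i]=r[k] of pieces[k−i].
pieces[6] = 2
pieces[7] = 2
pieces[8] = 2
pieces[9] = 2

2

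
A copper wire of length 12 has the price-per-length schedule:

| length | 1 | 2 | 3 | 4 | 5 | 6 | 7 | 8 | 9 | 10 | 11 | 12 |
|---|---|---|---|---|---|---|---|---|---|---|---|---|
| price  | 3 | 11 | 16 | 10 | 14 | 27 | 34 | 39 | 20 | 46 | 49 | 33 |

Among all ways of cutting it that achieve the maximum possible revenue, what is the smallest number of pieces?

6

Let r[k] be the best obtainable value from length k. For each k, try every first piece i and keep the best of price[i] + r[k−i].
r[1] = 3
r[2] = 11
r[3] = 16
r[4] = 22  (first piece 2, then r[2]=11)
r[5] = 27  (first piece 2, then r[3]=16)
r[6] = 33  (first piece 2, then r[4]=22)
r[7] = 38  (first piece 2, then r[5]=27)
r[8] = 44  (first piece 2, then r[6]=33)
r[9] = 49  (first piece 2, then r[7]=38)
r[10] = 55  (first piece 2, then r[8]=44)
r[11] = 60  (first piece 2, then r[9]=49)
r[12] = 66  (first piece 2, then r[10]=55)
Maximum revenue is €66.
Now minimize piece count subject to staying optimal: for each k, pieces[k] = 1 + min over i with p[i]+r[k−i]=r[k] of pieces[k−i].
pieces[9] = 4
pieces[10] = 5
pieces[11] = 5
pieces[12] = 6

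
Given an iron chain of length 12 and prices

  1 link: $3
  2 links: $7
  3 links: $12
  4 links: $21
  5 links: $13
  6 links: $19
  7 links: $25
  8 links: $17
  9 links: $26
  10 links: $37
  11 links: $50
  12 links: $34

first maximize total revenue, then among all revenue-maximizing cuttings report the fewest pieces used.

Build r[k] bottom-up: r[k] = max over allowed piece i of (p[i] + r[k−i]).
r[1] = 3
r[2] = max(3+3, 7+0) = 7
r[3] = max(3+7, 7+3, 12+0) = 12
r[4] = max(3+12, 7+7, 12+3, 21+0) = 21
r[5] = max(3+21, 7+12, 12+7, 21+3, 13+0) = 24
r[6] = max(3+24, 7+21, 12+12, 21+7, 13+3, 19+0) = 28
r[7] = max(3+28, 7+24, 12+21, …, 19+3, 25+0) = 33
r[8] = max(3+33, 7+28, 12+24, …, 25+3, 17+0) = 42
r[9] = max(3+42, 7+33, 12+28, …, 17+3, 26+0) = 45
r[10] = max(3+45, 7+42, 12+33, …, 26+3, 37+0) = 49
r[11] = max(3+49, 7+45, 12+42, …, 37+3, 50+0) = 54
r[12] = max(3+54, 7+49, 12+45, …, 50+3, 34+0) = 63
Maximum revenue is $63.
Now minimize piece count subject to staying optimal: for each k, pieces[k] = 1 + min over i with p[i]+r[k−i]=r[k] of pieces[k−i].
pieces[9] = 3
pieces[10] = 3
pieces[11] = 3
pieces[12] = 3

3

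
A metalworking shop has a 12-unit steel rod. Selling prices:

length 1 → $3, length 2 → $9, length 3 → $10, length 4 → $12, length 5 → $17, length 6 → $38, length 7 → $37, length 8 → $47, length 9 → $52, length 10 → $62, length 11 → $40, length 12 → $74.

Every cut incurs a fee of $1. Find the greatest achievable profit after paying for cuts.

75

Let v[k] be the best obtainable value from length k. For each k, try every first piece i and keep the best of price[i] + v[k−i] minus the 1 cut fee when i<k.
v[1] = 3
v[2] = max(3+3-1, 9+0) = 9
v[3] = max(3+9-1, 9+3-1, 10+0) = 11
v[4] = max(3+11-1, 9+9-1, 10+3-1, 12+0) = 17
v[5] = max(3+17-1, 9+11-1, 10+9-1, 12+3-1, 17+0) = 19
v[6] = max(3+19-1, 9+17-1, 10+11-1, 12+9-1, 17+3-1, 38+0) = 38
v[7] = max(3+38-1, 9+19-1, 10+17-1, …, 38+3-1, 37+0) = 40
v[8] = max(3+40-1, 9+38-1, 10+19-1, …, 37+3-1, 47+0) = 47
v[9] = max(3+47-1, 9+40-1, 10+38-1, …, 47+3-1, 52+0) = 52
v[10] = max(3+52-1, 9+47-1, 10+40-1, …, 52+3-1, 62+0) = 62
v[11] = max(3+62-1, 9+52-1, 10+47-1, …, 62+3-1, 40+0) = 64
v[12] = max(3+64-1, 9+62-1, 10+52-1, …, 40+3-1, 74+0) = 75
One optimal plan: pieces 6 + 6 (1 cut) → $76 − $1 = $75.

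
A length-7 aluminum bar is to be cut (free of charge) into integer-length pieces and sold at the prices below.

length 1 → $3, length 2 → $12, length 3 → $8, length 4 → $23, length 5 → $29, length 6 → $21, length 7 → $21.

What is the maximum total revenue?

Let v[k] be the best obtainable value from length k. For each k, try every first piece i and keep the best of price[i] + v[k−i].
v[1] = 3
v[2] = max(3+3, 12+0) = 12
v[3] = max(3+12, 12+3, 8+0) = 15
v[4] = max(3+15, 12+12, 8+3, 23+0) = 24
v[5] = max(3+24, 12+15, 8+12, 23+3, 29+0) = 29
v[6] = max(3+29, 12+24, 8+15, 23+12, 29+3, 21+0) = 36
v[7] = max(3+36, 12+29, 8+24, …, 21+3, 21+0) = 41
One optimal cutting: 5 + 2 → $29 + $12 = $41.

41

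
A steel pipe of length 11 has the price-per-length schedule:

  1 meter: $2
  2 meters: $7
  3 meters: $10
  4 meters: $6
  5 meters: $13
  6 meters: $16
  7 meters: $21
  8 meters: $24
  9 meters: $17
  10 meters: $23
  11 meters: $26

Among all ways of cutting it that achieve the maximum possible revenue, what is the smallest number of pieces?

Consider every possible first cut. r[k] is the best of p[i]+r[k−i] over all sellable i≤k.
r[1] = 2
r[2] = max(2+2, 7+0) = 7
r[3] = max(2+7, 7+2, 10+0) = 10
r[4] = max(2+10, 7+7, 10+2, 6+0) = 14
r[5] = max(2+14, 7+10, 10+7, 6+2, 13+0) = 17
r[6] = max(2+17, 7+14, 10+10, 6+7, 13+2, 16+0) = 21
r[7] = max(2+21, 7+17, 10+14, …, 16+2, 21+0) = 24
r[8] = max(2+24, 7+21, 10+17, …, 21+2, 24+0) = 28
r[9] = max(2+28, 7+24, 10+21, …, 24+2, 17+0) = 31
r[10] = max(2+31, 7+28, 10+24, …, 17+2, 23+0) = 35
r[11] = max(2+35, 7+31, 10+28, …, 23+2, 26+0) = 38
Maximum revenue is $38.
Now minimize piece count subject to staying optimal: for each k, pieces[k] = 1 + min over i with p[i]+r[k−i]=r[k] of pieces[k−i].
pieces[8] = 4
pieces[9] = 4
pieces[10] = 5
pieces[11] = 5

5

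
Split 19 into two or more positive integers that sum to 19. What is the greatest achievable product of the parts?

972

Let prod[k] be the best product for length k (with at least one cut). For each first piece i, the rest contributes max(k−i, prod[k−i]).
prod[2] = 1*max(1,0) = 1*1 = 1
prod[3] = 1*max(2,1) = 1*2 = 2
prod[4] = 2*max(2,1) = 2*2 = 4
prod[5] = 2*max(3,2) = 2*3 = 6
prod[6] = 3*max(3,2) = 3*3 = 9
prod[7] = 2*max(5,6) = 2*6 = 12
prod[8] = 2*max(6,9) = 2*9 = 18
prod[9] = 3*max(6,9) = 3*9 = 27
prod[10] = 2*max(8,18) = 2*18 = 36
prod[11] = 2*max(9,27) = 2*27 = 54
prod[12] = 3*max(9,27) = 3*27 = 81
prod[13] = 2*max(11,54) = 2*54 = 108
prod[14] = 2*max(12,81) = 2*81 = 162
prod[15] = 3*max(12,81) = 3*81 = 243
prod[16] = 2*max(14,162) = 2*162 = 324
prod[17] = 2*max(15,243) = 2*243 = 486
prod[18] = 3*max(15,243) = 3*243 = 729
prod[19] = 2*max(17,486) = 2*486 = 972
One optimal split: 3 + 3 + 3 + 3 + 3 + 2 + 2; product 3*3*3*3*3*2*2 = 972.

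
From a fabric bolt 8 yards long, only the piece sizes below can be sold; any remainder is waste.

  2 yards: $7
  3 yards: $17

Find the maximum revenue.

41

Consider every possible first cut. r[k] is the best of p[i]+r[k−i] over all sellable i≤k.
r[1] = 0
r[2] = 7
r[3] = max(7+0, 17+0) = 17
r[4] = max(7+7, 17+0) = 17
r[5] = max(7+17, 17+7) = 24
r[6] = max(7+17, 17+17) = 34
r[7] = max(7+24, 17+17) = 34
r[8] = max(7+34, 17+24) = 41
One optimal cutting: 3 + 3 + 2 → $41.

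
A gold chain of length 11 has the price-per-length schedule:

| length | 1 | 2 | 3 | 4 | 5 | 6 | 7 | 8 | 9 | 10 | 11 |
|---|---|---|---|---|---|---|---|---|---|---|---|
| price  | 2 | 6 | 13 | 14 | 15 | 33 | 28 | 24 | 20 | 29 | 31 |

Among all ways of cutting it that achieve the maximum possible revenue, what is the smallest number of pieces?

3

Build r[k] bottom-up: r[k] = max over allowed piece i of (p[i] + r[k−i]).
r[1] = 2
r[2] = 6
r[3] = 13
r[4] = 15  (first piece 1, then r[3]=13)
r[5] = 19  (first piece 2, then r[3]=13)
r[6] = 33
r[7] = 35  (first piece 1, then r[6]=33)
r[8] = 39  (first piece 2, then r[6]=33)
r[9] = 46  (first piece 3, then r[6]=33)
r[10] = 48  (first piece 1, then r[9]=46)
r[11] = 52  (first piece 2, then r[9]=46)
Maximum revenue is $52.
Now minimize piece count subject to staying optimal: for each k, pieces[k] = 1 + min over i with p[i]+r[k−i]=r[k] of pieces[k−i].
pieces[8] = 2
pieces[9] = 2
pieces[10] = 3
pieces[11] = 3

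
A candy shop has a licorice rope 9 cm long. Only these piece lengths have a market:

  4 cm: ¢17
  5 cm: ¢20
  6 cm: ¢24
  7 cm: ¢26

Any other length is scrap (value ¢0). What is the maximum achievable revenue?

Consider every possible first cut. f[k] is the best of p[i]+f[k−i] over all sellable i≤k.
f[1] = 0
f[2] = 0
f[3] = 0
f[4] = 17
f[5] = 20
f[6] = 24
f[7] = 26
f[8] = 34  (first piece 4, then f[4]=17)
f[9] = 37  (first piece 4, then f[5]=20)
One optimal cutting: 5 + 4 → ¢37.

37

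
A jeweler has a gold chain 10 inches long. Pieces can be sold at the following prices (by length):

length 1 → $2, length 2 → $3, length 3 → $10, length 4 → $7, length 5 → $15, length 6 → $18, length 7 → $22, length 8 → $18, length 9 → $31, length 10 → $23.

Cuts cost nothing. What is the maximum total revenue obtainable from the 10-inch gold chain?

Build v[k] bottom-up: v[k] = max over allowed piece i of (p[i] + v[k−i]).
v[1] = 2
v[2] = 4  (first piece 1, then v[1]=2)
v[3] = 10
v[4] = 12  (first piece 1, then v[3]=10)
v[5] = 15
v[6] = 20  (first piece 3, then v[3]=10)
v[7] = 22  (first piece 1, then v[6]=20)
v[8] = 25  (first piece 3, then v[5]=15)
v[9] = 31
v[10] = 33  (first piece 1, then v[9]=31)
One optimal cutting: 9 + 1 → $31 + $2 = $33.

33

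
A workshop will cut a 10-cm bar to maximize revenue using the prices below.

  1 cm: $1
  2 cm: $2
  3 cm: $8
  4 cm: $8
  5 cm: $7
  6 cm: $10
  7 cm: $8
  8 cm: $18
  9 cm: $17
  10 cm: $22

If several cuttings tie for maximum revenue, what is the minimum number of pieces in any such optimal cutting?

4

Let r[k] be the best obtainable value from length k. For each k, try every first piece i and keep the best of price[i] + r[k−i].
r[1] = 1
r[2] = max(1+1, 2+0) = 2
r[3] = max(1+2, 2+1, 8+0) = 8
r[4] = max(1+8, 2+2, 8+1, 8+0) = 9
r[5] = max(1+9, 2+8, 8+2, 8+1, 7+0) = 10
r[6] = max(1+10, 2+9, 8+8, 8+2, 7+1, 10+0) = 16
r[7] = max(1+16, 2+10, 8+9, …, 10+1, 8+0) = 17
r[8] = max(1+17, 2+16, 8+10, …, 8+1, 18+0) = 18
r[9] = max(1+18, 2+17, 8+16, …, 18+1, 17+0) = 24
r[10] = max(1+24, 2+18, 8+17, …, 17+1, 22+0) = 25
Maximum revenue is $25.
Now minimize piece count subject to staying optimal: for each k, pieces[k] = 1 + min over i with p[i]+r[k−i]=r[k] of pieces[k−i].
pieces[7] = 3
pieces[8] = 1
pieces[9] = 3
pieces[10] = 4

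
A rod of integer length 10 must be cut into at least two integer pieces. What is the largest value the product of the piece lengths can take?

Fill m[k] for k=2..10: at each k try every first piece i and multiply by the better of (k−i) uncut or m[k−i].
Small cases: m[2]=1, m[3]=2.
m[4] = max(1×3, 2×2, 3×1) = 4
m[5] = max(1×4, 2×3, 3×2, 4×1) = 6
m[6] = max(1×6, 2×4, 3×3, 4×2, 5×1) = 9
m[7] = max(1×9, 2×6, 3×4, 4×3, 5×2, 6×1) = 12
m[8] = max(1×12, 2×9, 3×6, …, 6×2, 7×1) = 18
m[9] = max(1×18, 2×12, 3×9, …, 7×2, 8×1) = 27
m[10] = max(1×27, 2×18, 3×12, …, 8×2, 9×1) = 36
One optimal split: 3 + 3 + 2 + 2; product 3×3×2×2 = 36.

36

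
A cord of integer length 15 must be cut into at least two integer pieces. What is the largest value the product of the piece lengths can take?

243

Let f[k] be the best product for length k (with at least one cut). For each first piece i, the rest contributes max(k−i, f[k−i]).
f[2] = 1*max(1,0) = 1*1 = 1
f[3] = 1*max(2,1) = 1*2 = 2
f[4] = 2*max(2,1) = 2*2 = 4
f[5] = 2*max(3,2) = 2*3 = 6
f[6] = 3*max(3,2) = 3*3 = 9
f[7] = 2*max(5,6) = 2*6 = 12
f[8] = 2*max(6,9) = 2*9 = 18
f[9] = 3*max(6,9) = 3*9 = 27
f[10] = 2*max(8,18) = 2*18 = 36
f[11] = 2*max(9,27) = 2*27 = 54
f[12] = 3*max(9,27) = 3*27 = 81
f[13] = 2*max(11,54) = 2*54 = 108
f[14] = 2*max(12,81) = 2*81 = 162
f[15] = 3*max(12,81) = 3*81 = 243
One optimal split: 3 + 3 + 3 + 3 + 3; product 3*3*3*3*3 = 243.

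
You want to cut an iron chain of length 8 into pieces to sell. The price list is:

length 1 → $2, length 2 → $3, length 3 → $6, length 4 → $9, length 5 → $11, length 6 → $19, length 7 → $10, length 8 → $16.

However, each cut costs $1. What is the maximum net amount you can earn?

21

Consider every possible first cut. r[k] is the best of p[i]+r[k−i] over all sellable i≤k, charging 1 whenever i<k.
r[1] = 2
r[2] = 3  (first piece 1, then r[1]=2)
r[3] = 6
r[4] = 9
r[5] = 11
r[6] = 19
r[7] = 20  (first piece 1, then r[6]=19)
r[8] = 21  (first piece 1, then r[7]=20)
One optimal plan: pieces 6 + 1 + 1 (2 cuts) → $23 − $2 = $21.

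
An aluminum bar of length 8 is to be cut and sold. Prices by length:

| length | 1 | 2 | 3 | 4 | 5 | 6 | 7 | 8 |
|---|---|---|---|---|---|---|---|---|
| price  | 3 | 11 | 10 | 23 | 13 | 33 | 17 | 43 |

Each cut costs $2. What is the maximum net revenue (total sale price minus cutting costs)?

44

Let r[k] be the best obtainable value from length k. For each k, try every first piece i and keep the best of price[i] + r[k−i] minus the 2 cut fee when i<k.
r[1] = 3
r[2] = 11
r[3] = 12  (first piece 1, then r[2]=11)
r[4] = 23
r[5] = 24  (first piece 1, then r[4]=23)
r[6] = 33
r[7] = 34  (first piece 1, then r[6]=33)
r[8] = 44  (first piece 4, then r[4]=23)
One optimal plan: pieces 4 + 4 (1 cut) → $46 − $2 = $44.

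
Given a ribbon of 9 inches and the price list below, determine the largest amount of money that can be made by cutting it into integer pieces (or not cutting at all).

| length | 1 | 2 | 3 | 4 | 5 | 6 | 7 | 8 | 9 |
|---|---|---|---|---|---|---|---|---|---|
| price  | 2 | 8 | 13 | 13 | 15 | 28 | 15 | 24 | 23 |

41

Build best[k] bottom-up: best[k] = max over allowed piece i of (p[i] + best[k−i]).
best[1] = 2
best[2] = 8
best[3] = 13
best[4] = 16  (first piece 2, then best[2]=8)
best[5] = 21  (first piece 2, then best[3]=13)
best[6] = 28
best[7] = 30  (first piece 1, then best[6]=28)
best[8] = 36  (first piece 2, then best[6]=28)
best[9] = 41  (first piece 3, then best[6]=28)
One optimal cutting: 6 + 3 → ¢28 + ¢13 = ¢41.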